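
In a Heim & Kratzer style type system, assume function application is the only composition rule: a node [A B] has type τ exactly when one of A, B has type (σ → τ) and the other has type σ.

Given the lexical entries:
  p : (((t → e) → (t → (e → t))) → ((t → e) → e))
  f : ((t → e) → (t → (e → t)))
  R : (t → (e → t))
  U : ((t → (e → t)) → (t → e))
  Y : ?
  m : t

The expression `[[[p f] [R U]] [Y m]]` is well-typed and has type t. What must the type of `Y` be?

(t → (e → t))

[[[p f] [R U]] [Y m]] is required to be t. [[p f] [R U]] : e cannot yield t as functor, so [Y m] : (e → t).
[Y m] is required to be (e → t). m : t cannot yield (e → t) as functor, so Y : (t → (e → t)).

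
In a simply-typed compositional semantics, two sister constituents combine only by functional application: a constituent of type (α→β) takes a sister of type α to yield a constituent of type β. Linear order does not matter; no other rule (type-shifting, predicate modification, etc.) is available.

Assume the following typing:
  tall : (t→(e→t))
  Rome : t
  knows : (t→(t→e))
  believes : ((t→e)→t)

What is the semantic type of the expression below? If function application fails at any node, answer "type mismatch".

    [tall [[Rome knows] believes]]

(e→t)

[Rome knows]: (t→(t→e)) applied to t yields (t→e).
[[Rome knows] believes]: ((t→e)→t) applied to (t→e) yields t.
[tall [[Rome knows] believes]]: (t→(e→t)) applied to t yields (e→t).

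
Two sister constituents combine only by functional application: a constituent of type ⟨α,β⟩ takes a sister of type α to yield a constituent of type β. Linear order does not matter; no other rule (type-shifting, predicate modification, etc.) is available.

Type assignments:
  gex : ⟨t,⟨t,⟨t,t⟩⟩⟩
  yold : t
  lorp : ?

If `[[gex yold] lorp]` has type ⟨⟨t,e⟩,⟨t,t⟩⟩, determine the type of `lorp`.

At [[gex yold] lorp] (required: ⟨⟨t,e⟩,⟨t,t⟩⟩): [gex yold] is ⟨t,⟨t,t⟩⟩, which is not a function with range ⟨⟨t,e⟩,⟨t,t⟩⟩; hence lorp is the functor — type ⟨⟨t,⟨t,t⟩⟩,⟨⟨t,e⟩,⟨t,t⟩⟩⟩.

⟨⟨t,⟨t,t⟩⟩,⟨⟨t,e⟩,⟨t,t⟩⟩⟩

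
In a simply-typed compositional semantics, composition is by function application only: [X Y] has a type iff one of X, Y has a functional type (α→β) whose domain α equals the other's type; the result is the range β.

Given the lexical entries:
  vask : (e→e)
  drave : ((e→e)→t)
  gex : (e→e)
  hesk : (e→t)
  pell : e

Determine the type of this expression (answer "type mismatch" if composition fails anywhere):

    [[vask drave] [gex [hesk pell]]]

type mismatch

[vask drave]: functor drave : ((e→e)→t), argument vask : (e→e); result t.
[hesk pell]: functor hesk : (e→t), argument pell : e; result t.
[gex [hesk pell]]: (e→e) with t — neither is a function whose domain matches the other; composition fails here.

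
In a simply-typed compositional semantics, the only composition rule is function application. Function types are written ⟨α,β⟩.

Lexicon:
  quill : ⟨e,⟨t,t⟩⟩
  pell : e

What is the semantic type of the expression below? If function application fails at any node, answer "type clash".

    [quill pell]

⟨t,t⟩

[quill pell]: functor quill : ⟨e,⟨t,t⟩⟩, argument pell : e; result ⟨t,t⟩.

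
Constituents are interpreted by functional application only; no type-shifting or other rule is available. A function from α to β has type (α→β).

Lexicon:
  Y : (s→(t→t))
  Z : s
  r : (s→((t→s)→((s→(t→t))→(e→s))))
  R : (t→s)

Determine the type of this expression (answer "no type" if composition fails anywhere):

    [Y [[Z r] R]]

(e→s)

[Z r]: functor r : (s→((t→s)→((s→(t→t))→(e→s)))), argument Z : s; result ((t→s)→((s→(t→t))→(e→s))).
[[Z r] R]: functor [Z r] : ((t→s)→((s→(t→t))→(e→s))), argument R : (t→s); result ((s→(t→t))→(e→s)).
[Y [[Z r] R]]: functor [[Z r] R] : ((s→(t→t))→(e→s)), argument Y : (s→(t→t)); result (e→s).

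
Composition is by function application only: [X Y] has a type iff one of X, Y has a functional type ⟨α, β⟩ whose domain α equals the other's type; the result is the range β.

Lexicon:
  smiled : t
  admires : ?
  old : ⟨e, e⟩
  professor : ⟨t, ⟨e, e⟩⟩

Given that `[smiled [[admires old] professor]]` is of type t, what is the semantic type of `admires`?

At [smiled [[admires old] professor]] (required: t): smiled is t, which is not a function with range t; hence [[admires old] professor] is the functor — type ⟨t, t⟩.
At [[admires old] professor] (required: ⟨t, t⟩): professor is ⟨t, ⟨e, e⟩⟩, which is not a function with range ⟨t, t⟩; hence [admires old] is the functor — type ⟨⟨t, ⟨e, e⟩⟩, ⟨t, t⟩⟩.
At [admires old] (required: ⟨⟨t, ⟨e, e⟩⟩, ⟨t, t⟩⟩): old is ⟨e, e⟩, which is not a function with range ⟨⟨t, ⟨e, e⟩⟩, ⟨t, t⟩⟩; hence admires is the functor — type ⟨⟨e, e⟩, ⟨⟨t, ⟨e, e⟩⟩, ⟨t, t⟩⟩⟩.

⟨⟨e, e⟩, ⟨⟨t, ⟨e, e⟩⟩, ⟨t, t⟩⟩⟩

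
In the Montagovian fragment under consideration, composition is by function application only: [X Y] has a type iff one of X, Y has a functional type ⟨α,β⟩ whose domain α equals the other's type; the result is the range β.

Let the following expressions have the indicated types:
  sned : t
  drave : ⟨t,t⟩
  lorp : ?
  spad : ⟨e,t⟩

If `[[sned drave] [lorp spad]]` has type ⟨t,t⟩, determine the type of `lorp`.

At [[sned drave] [lorp spad]] (required: ⟨t,t⟩): [sned drave] is t, which is not a function with range ⟨t,t⟩; hence [lorp spad] is the functor — type ⟨t,⟨t,t⟩⟩.
At [lorp spad] (required: ⟨t,⟨t,t⟩⟩): spad is ⟨e,t⟩, which is not a function with range ⟨t,⟨t,t⟩⟩; hence lorp is the functor — type ⟨⟨e,t⟩,⟨t,⟨t,t⟩⟩⟩.

⟨⟨e,t⟩,⟨t,⟨t,t⟩⟩⟩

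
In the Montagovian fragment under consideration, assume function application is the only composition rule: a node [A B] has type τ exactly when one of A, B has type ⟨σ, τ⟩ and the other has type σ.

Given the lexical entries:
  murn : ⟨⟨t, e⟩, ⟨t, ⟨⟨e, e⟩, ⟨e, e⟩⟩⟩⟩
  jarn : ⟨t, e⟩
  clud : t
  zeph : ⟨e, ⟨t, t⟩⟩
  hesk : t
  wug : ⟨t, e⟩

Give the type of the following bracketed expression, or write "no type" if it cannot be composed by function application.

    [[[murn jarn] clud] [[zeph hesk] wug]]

no type

[murn jarn]: murn is ⟨⟨t, e⟩, ⟨t, ⟨⟨e, e⟩, ⟨e, e⟩⟩⟩⟩, jarn is ⟨t, e⟩; result ⟨t, ⟨⟨e, e⟩, ⟨e, e⟩⟩⟩.
[[murn jarn] clud]: [murn jarn] is ⟨t, ⟨⟨e, e⟩, ⟨e, e⟩⟩⟩, clud is t; result ⟨⟨e, e⟩, ⟨e, e⟩⟩.
[zeph hesk]: ⟨e, ⟨t, t⟩⟩ with t — neither is a function whose domain matches the other; composition fails here.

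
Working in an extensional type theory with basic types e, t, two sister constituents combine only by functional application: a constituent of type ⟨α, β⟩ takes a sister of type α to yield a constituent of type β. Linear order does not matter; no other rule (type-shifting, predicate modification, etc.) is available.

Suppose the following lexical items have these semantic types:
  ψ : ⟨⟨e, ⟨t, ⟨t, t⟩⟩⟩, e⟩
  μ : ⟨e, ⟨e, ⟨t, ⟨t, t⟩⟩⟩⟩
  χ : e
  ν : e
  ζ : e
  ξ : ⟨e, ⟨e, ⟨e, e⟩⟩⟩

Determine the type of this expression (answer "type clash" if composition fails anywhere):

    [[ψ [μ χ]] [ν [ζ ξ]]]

e

[μ χ]: functor μ : ⟨e, ⟨e, ⟨t, ⟨t, t⟩⟩⟩⟩, argument χ : e; result ⟨e, ⟨t, ⟨t, t⟩⟩⟩.
[ψ [μ χ]]: functor ψ : ⟨⟨e, ⟨t, ⟨t, t⟩⟩⟩, e⟩, argument [μ χ] : ⟨e, ⟨t, ⟨t, t⟩⟩⟩; result e.
[ζ ξ]: functor ξ : ⟨e, ⟨e, ⟨e, e⟩⟩⟩, argument ζ : e; result ⟨e, ⟨e, e⟩⟩.
[ν [ζ ξ]]: functor [ζ ξ] : ⟨e, ⟨e, e⟩⟩, argument ν : e; result ⟨e, e⟩.
[[ψ [μ χ]] [ν [ζ ξ]]]: functor [ν [ζ ξ]] : ⟨e, e⟩, argument [ψ [μ χ]] : e; result e.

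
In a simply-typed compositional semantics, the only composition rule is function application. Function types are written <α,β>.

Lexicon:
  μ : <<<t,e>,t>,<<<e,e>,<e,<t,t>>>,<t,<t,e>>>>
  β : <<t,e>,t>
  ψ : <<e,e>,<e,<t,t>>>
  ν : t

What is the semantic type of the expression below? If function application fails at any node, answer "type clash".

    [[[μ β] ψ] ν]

[μ β]: <<<t,e>,t>,<<<e,e>,<e,<t,t>>>,<t,<t,e>>>> applied to <<t,e>,t> yields <<<e,e>,<e,<t,t>>>,<t,<t,e>>>.
[[μ β] ψ]: <<<e,e>,<e,<t,t>>>,<t,<t,e>>> applied to <<e,e>,<e,<t,t>>> yields <t,<t,e>>.
[[[μ β] ψ] ν]: <t,<t,e>> applied to t yields <t,e>.

<t,e>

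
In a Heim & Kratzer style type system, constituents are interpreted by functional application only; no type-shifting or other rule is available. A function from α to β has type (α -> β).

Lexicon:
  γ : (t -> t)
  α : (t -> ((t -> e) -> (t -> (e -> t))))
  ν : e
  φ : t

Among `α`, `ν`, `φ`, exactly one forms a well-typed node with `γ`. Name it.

φ

α : (t -> ((t -> e) -> (t -> (e -> t)))) — does not combine with γ.
ν : e — does not combine with γ.
φ — combines: γ : (t -> t) takes φ : t as argument, giving t.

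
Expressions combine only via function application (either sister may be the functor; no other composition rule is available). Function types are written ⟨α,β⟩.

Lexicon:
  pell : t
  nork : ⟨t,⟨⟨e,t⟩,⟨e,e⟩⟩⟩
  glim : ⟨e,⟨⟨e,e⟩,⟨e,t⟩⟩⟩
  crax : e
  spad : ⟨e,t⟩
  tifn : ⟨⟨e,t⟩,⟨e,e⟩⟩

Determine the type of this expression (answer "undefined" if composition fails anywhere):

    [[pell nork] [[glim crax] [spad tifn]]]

At [pell nork], nork : ⟨t,⟨⟨e,t⟩,⟨e,e⟩⟩⟩ takes pell : t, giving ⟨⟨e,t⟩,⟨e,e⟩⟩.
At [glim crax], glim : ⟨e,⟨⟨e,e⟩,⟨e,t⟩⟩⟩ takes crax : e, giving ⟨⟨e,e⟩,⟨e,t⟩⟩.
At [spad tifn], tifn : ⟨⟨e,t⟩,⟨e,e⟩⟩ takes spad : ⟨e,t⟩, giving ⟨e,e⟩.
At [[glim crax] [spad tifn]], [glim crax] : ⟨⟨e,e⟩,⟨e,t⟩⟩ takes [spad tifn] : ⟨e,e⟩, giving ⟨e,t⟩.
At [[pell nork] [[glim crax] [spad tifn]]], [pell nork] : ⟨⟨e,t⟩,⟨e,e⟩⟩ takes [[glim crax] [spad tifn]] : ⟨e,t⟩, giving ⟨e,e⟩.

⟨e,e⟩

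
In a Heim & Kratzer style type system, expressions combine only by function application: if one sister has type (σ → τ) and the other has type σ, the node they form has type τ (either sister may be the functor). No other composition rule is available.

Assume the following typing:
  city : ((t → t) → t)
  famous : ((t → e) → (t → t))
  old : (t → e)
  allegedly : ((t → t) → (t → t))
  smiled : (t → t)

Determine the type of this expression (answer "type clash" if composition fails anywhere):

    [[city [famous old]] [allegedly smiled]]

t

At [famous old], famous : ((t → e) → (t → t)) takes old : (t → e), giving (t → t).
At [city [famous old]], city : ((t → t) → t) takes [famous old] : (t → t), giving t.
At [allegedly smiled], allegedly : ((t → t) → (t → t)) takes smiled : (t → t), giving (t → t).
At [[city [famous old]] [allegedly smiled]], [allegedly smiled] : (t → t) takes [city [famous old]] : t, giving t.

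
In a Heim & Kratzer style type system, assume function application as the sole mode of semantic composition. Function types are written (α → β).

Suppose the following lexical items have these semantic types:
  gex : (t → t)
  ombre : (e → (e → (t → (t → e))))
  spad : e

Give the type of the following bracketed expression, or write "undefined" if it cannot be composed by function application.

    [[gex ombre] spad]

undefined

[gex ombre]: (t → t) and (e → (e → (t → (t → e)))) cannot combine by function application — type clash.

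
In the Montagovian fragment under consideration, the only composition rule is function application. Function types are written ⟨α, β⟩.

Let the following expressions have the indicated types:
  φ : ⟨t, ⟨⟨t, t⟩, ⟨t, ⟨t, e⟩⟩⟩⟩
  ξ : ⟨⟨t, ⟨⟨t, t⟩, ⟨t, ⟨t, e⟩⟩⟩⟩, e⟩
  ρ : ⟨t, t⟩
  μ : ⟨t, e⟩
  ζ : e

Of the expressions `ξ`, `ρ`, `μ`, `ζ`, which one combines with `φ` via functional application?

ξ

ξ — combines: ξ : ⟨⟨t, ⟨⟨t, t⟩, ⟨t, ⟨t, e⟩⟩⟩⟩, e⟩ takes φ : ⟨t, ⟨⟨t, t⟩, ⟨t, ⟨t, e⟩⟩⟩⟩ as argument, giving e.
ρ : ⟨t, t⟩ — neither side's domain matches the other.
μ : ⟨t, e⟩ — neither side's domain matches the other.
ζ : e — neither side's domain matches the other.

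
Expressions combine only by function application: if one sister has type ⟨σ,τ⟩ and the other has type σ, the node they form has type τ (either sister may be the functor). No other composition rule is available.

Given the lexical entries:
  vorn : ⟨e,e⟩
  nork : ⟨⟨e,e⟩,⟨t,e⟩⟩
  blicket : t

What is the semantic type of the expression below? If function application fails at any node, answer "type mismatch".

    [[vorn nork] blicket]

e

[vorn nork]: functor nork : ⟨⟨e,e⟩,⟨t,e⟩⟩, argument vorn : ⟨e,e⟩; result ⟨t,e⟩.
[[vorn nork] blicket]: functor [vorn nork] : ⟨t,e⟩, argument blicket : t; result e.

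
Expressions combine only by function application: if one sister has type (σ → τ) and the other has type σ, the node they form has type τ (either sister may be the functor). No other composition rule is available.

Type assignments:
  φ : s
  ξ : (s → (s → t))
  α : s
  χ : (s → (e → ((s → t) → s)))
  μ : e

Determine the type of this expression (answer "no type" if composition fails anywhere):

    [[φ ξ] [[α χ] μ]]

[φ ξ]: (s → (s → t)) applied to s yields (s → t).
[α χ]: (s → (e → ((s → t) → s))) applied to s yields (e → ((s → t) → s)).
[[α χ] μ]: (e → ((s → t) → s)) applied to e yields ((s → t) → s).
[[φ ξ] [[α χ] μ]]: ((s → t) → s) applied to (s → t) yields s.

s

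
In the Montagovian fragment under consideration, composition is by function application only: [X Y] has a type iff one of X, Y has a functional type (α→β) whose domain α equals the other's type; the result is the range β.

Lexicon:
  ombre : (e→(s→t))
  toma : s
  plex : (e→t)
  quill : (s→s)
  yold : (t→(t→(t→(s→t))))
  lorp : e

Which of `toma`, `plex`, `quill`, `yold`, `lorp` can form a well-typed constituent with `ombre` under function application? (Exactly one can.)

lorp

toma : s — does not combine with ombre.
plex : (e→t) — does not combine with ombre.
quill : (s→s) — does not combine with ombre.
yold : (t→(t→(t→(s→t)))) — does not combine with ombre.
lorp — combines: ombre : (e→(s→t)) takes lorp : e as argument, giving (s→t).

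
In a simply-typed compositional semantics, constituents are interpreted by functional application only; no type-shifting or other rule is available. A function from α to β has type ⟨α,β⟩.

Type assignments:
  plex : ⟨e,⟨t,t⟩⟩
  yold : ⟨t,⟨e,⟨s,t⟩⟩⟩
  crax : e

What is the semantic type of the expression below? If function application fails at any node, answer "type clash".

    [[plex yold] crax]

type clash

[plex yold]: ⟨e,⟨t,t⟩⟩ with ⟨t,⟨e,⟨s,t⟩⟩⟩ — neither is a function whose domain matches the other; composition fails here.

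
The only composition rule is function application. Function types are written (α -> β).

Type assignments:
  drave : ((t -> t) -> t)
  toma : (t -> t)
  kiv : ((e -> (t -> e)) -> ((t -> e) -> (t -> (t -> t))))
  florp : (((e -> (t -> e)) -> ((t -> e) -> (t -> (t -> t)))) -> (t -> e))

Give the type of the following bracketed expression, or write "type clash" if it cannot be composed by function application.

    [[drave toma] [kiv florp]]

[drave toma]: drave is ((t -> t) -> t), toma is (t -> t); result t.
[kiv florp]: florp is (((e -> (t -> e)) -> ((t -> e) -> (t -> (t -> t)))) -> (t -> e)), kiv is ((e -> (t -> e)) -> ((t -> e) -> (t -> (t -> t)))); result (t -> e).
[[drave toma] [kiv florp]]: [kiv florp] is (t -> e), [drave toma] is t; result e.

e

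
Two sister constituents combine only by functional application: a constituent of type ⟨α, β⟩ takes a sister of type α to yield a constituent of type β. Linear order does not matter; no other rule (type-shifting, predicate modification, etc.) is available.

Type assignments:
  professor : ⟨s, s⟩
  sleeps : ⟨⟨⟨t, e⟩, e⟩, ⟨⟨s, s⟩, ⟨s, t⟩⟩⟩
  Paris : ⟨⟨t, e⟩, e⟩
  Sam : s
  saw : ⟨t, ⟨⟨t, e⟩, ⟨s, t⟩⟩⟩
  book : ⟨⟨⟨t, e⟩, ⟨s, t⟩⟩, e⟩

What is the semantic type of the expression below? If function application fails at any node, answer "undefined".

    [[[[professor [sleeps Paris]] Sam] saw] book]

[sleeps Paris] — sleeps of type ⟨⟨⟨t, e⟩, e⟩, ⟨⟨s, s⟩, ⟨s, t⟩⟩⟩ combines with Paris of type ⟨⟨t, e⟩, e⟩: type ⟨⟨s, s⟩, ⟨s, t⟩⟩.
[professor [sleeps Paris]] — [sleeps Paris] of type ⟨⟨s, s⟩, ⟨s, t⟩⟩ combines with professor of type ⟨s, s⟩: type ⟨s, t⟩.
[[professor [sleeps Paris]] Sam] — [professor [sleeps Paris]] of type ⟨s, t⟩ combines with Sam of type s: type t.
[[[professor [sleeps Paris]] Sam] saw] — saw of type ⟨t, ⟨⟨t, e⟩, ⟨s, t⟩⟩⟩ combines with [[professor [sleeps Paris]] Sam] of type t: type ⟨⟨t, e⟩, ⟨s, t⟩⟩.
[[[[professor [sleeps Paris]] Sam] saw] book] — book of type ⟨⟨⟨t, e⟩, ⟨s, t⟩⟩, e⟩ combines with [[[professor [sleeps Paris]] Sam] saw] of type ⟨⟨t, e⟩, ⟨s, t⟩⟩: type e.

e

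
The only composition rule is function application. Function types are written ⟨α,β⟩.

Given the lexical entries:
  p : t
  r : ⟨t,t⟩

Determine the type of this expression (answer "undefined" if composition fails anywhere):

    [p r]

[p r]: functor r : ⟨t,t⟩, argument p : t; result t.

t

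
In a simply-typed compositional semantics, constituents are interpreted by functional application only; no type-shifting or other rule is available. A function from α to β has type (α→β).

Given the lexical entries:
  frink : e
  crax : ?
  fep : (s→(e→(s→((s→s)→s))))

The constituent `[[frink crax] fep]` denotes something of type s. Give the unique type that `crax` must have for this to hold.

(e→((s→(e→(s→((s→s)→s))))→s))

At [[frink crax] fep] (required: s): fep is (s→(e→(s→((s→s)→s)))), which is not a function with range s; hence [frink crax] is the functor — type ((s→(e→(s→((s→s)→s))))→s).
At [frink crax] (required: ((s→(e→(s→((s→s)→s))))→s)): frink is e, which is not a function with range ((s→(e→(s→((s→s)→s))))→s); hence crax is the functor — type (e→((s→(e→(s→((s→s)→s))))→s)).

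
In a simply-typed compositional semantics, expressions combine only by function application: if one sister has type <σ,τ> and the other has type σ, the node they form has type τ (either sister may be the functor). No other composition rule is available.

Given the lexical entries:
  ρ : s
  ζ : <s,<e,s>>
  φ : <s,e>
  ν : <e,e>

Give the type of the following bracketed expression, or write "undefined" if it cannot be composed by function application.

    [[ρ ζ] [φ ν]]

At [ρ ζ], ζ : <s,<e,s>> takes ρ : s, giving <e,s>.
[φ ν]: <s,e> and <e,e> cannot combine by function application — type clash.

undefined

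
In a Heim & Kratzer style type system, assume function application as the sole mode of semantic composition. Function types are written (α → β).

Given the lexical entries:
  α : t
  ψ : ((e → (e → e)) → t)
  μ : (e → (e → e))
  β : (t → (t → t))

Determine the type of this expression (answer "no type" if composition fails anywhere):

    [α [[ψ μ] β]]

t

[ψ μ]: ((e → (e → e)) → t) applied to (e → (e → e)) yields t.
[[ψ μ] β]: (t → (t → t)) applied to t yields (t → t).
[α [[ψ μ] β]]: (t → t) applied to t yields t.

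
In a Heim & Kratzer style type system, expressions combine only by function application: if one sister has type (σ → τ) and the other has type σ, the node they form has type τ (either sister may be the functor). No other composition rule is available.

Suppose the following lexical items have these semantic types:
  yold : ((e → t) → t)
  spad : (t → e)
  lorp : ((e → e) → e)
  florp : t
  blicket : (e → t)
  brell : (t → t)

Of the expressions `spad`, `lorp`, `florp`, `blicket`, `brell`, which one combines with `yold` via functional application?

blicket

spad : (t → e) — neither side's domain matches the other.
lorp : ((e → e) → e) — neither side's domain matches the other.
florp : t — neither side's domain matches the other.
blicket — combines: yold : ((e → t) → t) takes blicket : (e → t) as argument, giving t.
brell : (t → t) — neither side's domain matches the other.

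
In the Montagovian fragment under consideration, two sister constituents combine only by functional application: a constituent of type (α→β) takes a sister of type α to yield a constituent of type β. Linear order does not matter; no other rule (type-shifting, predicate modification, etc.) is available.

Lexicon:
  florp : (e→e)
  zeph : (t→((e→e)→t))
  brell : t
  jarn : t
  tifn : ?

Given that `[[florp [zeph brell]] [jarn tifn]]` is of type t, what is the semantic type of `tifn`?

[[florp [zeph brell]] [jarn tifn]] is required to be t. [florp [zeph brell]] : t cannot yield t as functor, so [jarn tifn] : (t→t).
[jarn tifn] is required to be (t→t). jarn : t cannot yield (t→t) as functor, so tifn : (t→(t→t)).

(t→(t→t))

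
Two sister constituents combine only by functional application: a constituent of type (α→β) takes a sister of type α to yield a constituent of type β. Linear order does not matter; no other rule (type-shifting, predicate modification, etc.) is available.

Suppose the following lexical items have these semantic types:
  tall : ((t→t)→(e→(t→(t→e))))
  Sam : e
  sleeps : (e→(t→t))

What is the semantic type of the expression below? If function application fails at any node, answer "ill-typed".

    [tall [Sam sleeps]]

[Sam sleeps]: sleeps is (e→(t→t)), Sam is e; result (t→t).
[tall [Sam sleeps]]: tall is ((t→t)→(e→(t→(t→e)))), [Sam sleeps] is (t→t); result (e→(t→(t→e))).

(e→(t→(t→e)))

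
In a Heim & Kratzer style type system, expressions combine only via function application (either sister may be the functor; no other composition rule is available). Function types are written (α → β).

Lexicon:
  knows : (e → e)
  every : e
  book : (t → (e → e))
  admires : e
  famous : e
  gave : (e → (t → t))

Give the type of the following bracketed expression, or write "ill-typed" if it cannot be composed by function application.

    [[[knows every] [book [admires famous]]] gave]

[knows every]: functor knows : (e → e), argument every : e; result e.
At [admires famous]: neither e nor e can take the other as argument; the node is ill-typed.

ill-typed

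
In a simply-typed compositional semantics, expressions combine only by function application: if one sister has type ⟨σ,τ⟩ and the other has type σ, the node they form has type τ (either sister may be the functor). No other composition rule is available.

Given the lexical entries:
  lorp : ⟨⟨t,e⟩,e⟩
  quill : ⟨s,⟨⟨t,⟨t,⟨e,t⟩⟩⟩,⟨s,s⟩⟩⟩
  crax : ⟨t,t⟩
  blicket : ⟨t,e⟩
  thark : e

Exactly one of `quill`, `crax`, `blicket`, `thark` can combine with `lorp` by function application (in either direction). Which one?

blicket

quill : ⟨s,⟨⟨t,⟨t,⟨e,t⟩⟩⟩,⟨s,s⟩⟩⟩ — lorp needs ⟨t,e⟩; quill needs s; neither fits.
crax : ⟨t,t⟩ — lorp needs ⟨t,e⟩; crax needs t; neither fits.
blicket — combines: lorp : ⟨⟨t,e⟩,e⟩ takes blicket : ⟨t,e⟩ as argument, giving e.
thark : e — lorp needs ⟨t,e⟩; thark needs nothing (atomic); neither fits.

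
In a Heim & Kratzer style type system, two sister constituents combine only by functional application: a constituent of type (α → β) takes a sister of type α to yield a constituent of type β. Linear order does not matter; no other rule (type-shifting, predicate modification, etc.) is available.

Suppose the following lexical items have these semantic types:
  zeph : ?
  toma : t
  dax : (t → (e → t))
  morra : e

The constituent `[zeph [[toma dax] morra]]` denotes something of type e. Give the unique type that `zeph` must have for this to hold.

[zeph [[toma dax] morra]] must have type e. The sister [[toma dax] morra] has type t; that is not a function onto e, so zeph must be the functor, of type (t → e).

(t → e)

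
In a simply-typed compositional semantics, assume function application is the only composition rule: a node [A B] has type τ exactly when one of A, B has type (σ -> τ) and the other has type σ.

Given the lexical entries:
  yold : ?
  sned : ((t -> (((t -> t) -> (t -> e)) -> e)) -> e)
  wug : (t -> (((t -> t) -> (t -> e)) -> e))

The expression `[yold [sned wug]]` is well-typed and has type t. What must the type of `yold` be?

For [yold [sned wug]] to have type t with [sned wug] of type e, yold must be the function: yold : (e -> t).

(e -> t)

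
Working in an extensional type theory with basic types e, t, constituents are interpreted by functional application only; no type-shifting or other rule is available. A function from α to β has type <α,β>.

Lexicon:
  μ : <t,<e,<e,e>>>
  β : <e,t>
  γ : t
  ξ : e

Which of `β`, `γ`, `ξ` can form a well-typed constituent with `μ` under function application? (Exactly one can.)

γ

β : <e,t> — μ needs t; β needs e; neither fits.
γ — combines: μ : <t,<e,<e,e>>> takes γ : t as argument, giving <e,<e,e>>.
ξ : e — μ needs t; ξ needs nothing (atomic); neither fits.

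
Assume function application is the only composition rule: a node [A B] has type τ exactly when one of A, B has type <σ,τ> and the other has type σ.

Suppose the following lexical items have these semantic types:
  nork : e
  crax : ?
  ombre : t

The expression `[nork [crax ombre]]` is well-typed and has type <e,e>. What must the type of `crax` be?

For [nork [crax ombre]] to have type <e,e> with nork of type e, [crax ombre] must be the function: [crax ombre] : <e,<e,e>>.
For [crax ombre] to have type <e,<e,e>> with ombre of type t, crax must be the function: crax : <t,<e,<e,e>>>.

<t,<e,<e,e>>>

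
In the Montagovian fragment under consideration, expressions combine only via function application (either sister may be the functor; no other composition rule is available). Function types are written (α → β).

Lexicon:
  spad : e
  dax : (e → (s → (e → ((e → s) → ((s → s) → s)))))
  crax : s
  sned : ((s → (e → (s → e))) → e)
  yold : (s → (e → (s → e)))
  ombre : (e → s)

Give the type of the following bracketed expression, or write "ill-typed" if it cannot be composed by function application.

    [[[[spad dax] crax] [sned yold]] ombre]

At [spad dax], dax : (e → (s → (e → ((e → s) → ((s → s) → s))))) takes spad : e, giving (s → (e → ((e → s) → ((s → s) → s)))).
At [[spad dax] crax], [spad dax] : (s → (e → ((e → s) → ((s → s) → s)))) takes crax : s, giving (e → ((e → s) → ((s → s) → s))).
At [sned yold], sned : ((s → (e → (s → e))) → e) takes yold : (s → (e → (s → e))), giving e.
At [[[spad dax] crax] [sned yold]], [[spad dax] crax] : (e → ((e → s) → ((s → s) → s))) takes [sned yold] : e, giving ((e → s) → ((s → s) → s)).
At [[[[spad dax] crax] [sned yold]] ombre], [[[spad dax] crax] [sned yold]] : ((e → s) → ((s → s) → s)) takes ombre : (e → s), giving ((s → s) → s).

((s → s) → s)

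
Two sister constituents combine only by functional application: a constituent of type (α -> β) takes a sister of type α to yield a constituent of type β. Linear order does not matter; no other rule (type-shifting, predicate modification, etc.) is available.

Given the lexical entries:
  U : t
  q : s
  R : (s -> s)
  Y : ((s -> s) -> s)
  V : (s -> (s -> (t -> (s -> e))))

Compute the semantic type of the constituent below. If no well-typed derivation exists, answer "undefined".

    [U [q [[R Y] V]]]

[R Y]: ((s -> s) -> s) applied to (s -> s) yields s.
[[R Y] V]: (s -> (s -> (t -> (s -> e)))) applied to s yields (s -> (t -> (s -> e))).
[q [[R Y] V]]: (s -> (t -> (s -> e))) applied to s yields (t -> (s -> e)).
[U [q [[R Y] V]]]: (t -> (s -> e)) applied to t yields (s -> e).

(s -> e)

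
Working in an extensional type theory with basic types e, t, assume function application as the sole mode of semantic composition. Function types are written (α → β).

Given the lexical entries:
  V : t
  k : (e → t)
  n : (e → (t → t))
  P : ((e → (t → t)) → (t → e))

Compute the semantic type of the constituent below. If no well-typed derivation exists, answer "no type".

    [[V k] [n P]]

[V k]: t with (e → t) — neither is a function whose domain matches the other; composition fails here.

no type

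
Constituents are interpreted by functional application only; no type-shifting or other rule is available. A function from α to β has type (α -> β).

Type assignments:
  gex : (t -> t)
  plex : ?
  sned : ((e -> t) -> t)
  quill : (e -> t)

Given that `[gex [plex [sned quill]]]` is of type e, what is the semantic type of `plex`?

(t -> ((t -> t) -> e))

[gex [plex [sned quill]]] must have type e. The sister gex has type (t -> t); that is not a function onto e, so [plex [sned quill]] must be the functor, of type ((t -> t) -> e).
[plex [sned quill]] must have type ((t -> t) -> e). The sister [sned quill] has type t; that is not a function onto ((t -> t) -> e), so plex must be the functor, of type (t -> ((t -> t) -> e)).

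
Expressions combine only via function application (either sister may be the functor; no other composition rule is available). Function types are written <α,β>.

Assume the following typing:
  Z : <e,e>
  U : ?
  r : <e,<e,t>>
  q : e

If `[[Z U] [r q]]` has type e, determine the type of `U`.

[[Z U] [r q]] must have type e. The sister [r q] has type <e,t>; that is not a function onto e, so [Z U] must be the functor, of type <<e,t>,e>.
[Z U] must have type <<e,t>,e>. The sister Z has type <e,e>; that is not a function onto <<e,t>,e>, so U must be the functor, of type <<e,e>,<<e,t>,e>>.

<<e,e>,<<e,t>,e>>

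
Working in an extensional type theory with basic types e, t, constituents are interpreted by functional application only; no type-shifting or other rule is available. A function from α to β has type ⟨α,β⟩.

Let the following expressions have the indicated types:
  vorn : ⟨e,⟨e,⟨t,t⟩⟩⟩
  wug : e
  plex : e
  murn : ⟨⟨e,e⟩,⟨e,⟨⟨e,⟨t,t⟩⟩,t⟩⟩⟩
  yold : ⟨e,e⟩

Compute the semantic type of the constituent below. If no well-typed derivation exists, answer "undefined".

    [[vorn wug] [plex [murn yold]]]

[vorn wug]: functor vorn : ⟨e,⟨e,⟨t,t⟩⟩⟩, argument wug : e; result ⟨e,⟨t,t⟩⟩.
[murn yold]: functor murn : ⟨⟨e,e⟩,⟨e,⟨⟨e,⟨t,t⟩⟩,t⟩⟩⟩, argument yold : ⟨e,e⟩; result ⟨e,⟨⟨e,⟨t,t⟩⟩,t⟩⟩.
[plex [murn yold]]: functor [murn yold] : ⟨e,⟨⟨e,⟨t,t⟩⟩,t⟩⟩, argument plex : e; result ⟨⟨e,⟨t,t⟩⟩,t⟩.
[[vorn wug] [plex [murn yold]]]: functor [plex [murn yold]] : ⟨⟨e,⟨t,t⟩⟩,t⟩, argument [vorn wug] : ⟨e,⟨t,t⟩⟩; result t.

t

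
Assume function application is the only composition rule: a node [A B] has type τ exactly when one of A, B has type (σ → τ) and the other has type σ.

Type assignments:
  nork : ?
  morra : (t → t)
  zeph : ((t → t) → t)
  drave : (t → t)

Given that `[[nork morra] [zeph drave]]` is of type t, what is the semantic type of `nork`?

((t → t) → (t → t))

For [[nork morra] [zeph drave]] to have type t with [zeph drave] of type t, [nork morra] must be the function: [nork morra] : (t → t).
For [nork morra] to have type (t → t) with morra of type (t → t), nork must be the function: nork : ((t → t) → (t → t)).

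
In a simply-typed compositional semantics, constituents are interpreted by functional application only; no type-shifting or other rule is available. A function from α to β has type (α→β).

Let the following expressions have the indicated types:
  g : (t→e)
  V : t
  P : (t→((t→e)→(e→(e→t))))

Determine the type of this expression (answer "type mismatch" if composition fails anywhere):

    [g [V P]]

[V P]: (t→((t→e)→(e→(e→t)))) applied to t yields ((t→e)→(e→(e→t))).
[g [V P]]: ((t→e)→(e→(e→t))) applied to (t→e) yields (e→(e→t)).

(e→(e→t))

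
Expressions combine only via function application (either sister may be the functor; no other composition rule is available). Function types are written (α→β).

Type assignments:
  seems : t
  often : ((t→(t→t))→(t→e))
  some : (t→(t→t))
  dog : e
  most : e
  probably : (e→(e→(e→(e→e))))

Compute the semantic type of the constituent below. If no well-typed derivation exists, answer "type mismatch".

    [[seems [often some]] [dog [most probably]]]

(e→e)

[often some]: functor often : ((t→(t→t))→(t→e)), argument some : (t→(t→t)); result (t→e).
[seems [often some]]: functor [often some] : (t→e), argument seems : t; result e.
[most probably]: functor probably : (e→(e→(e→(e→e)))), argument most : e; result (e→(e→(e→e))).
[dog [most probably]]: functor [most probably] : (e→(e→(e→e))), argument dog : e; result (e→(e→e)).
[[seems [often some]] [dog [most probably]]]: functor [dog [most probably]] : (e→(e→e)), argument [seems [often some]] : e; result (e→e).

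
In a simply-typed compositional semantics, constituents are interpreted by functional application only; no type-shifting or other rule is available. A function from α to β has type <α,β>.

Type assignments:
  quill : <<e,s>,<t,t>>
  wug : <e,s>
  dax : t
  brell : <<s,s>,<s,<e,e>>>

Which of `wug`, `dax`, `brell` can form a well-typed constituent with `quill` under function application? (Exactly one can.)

wug

wug — combines: quill : <<e,s>,<t,t>> takes wug : <e,s> as argument, giving <t,t>.
dax : t — no; quill wants <e,s>, and dax wants nothing (atomic).
brell : <<s,s>,<s,<e,e>>> — no; quill wants <e,s>, and brell wants <s,s>.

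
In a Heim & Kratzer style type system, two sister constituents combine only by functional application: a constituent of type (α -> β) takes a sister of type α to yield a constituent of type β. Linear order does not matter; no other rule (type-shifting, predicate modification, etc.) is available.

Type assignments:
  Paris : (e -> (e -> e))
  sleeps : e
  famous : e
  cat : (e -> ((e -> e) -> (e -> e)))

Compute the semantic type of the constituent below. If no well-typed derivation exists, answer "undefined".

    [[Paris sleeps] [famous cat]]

(e -> e)

[Paris sleeps]: functor Paris : (e -> (e -> e)), argument sleeps : e; result (e -> e).
[famous cat]: functor cat : (e -> ((e -> e) -> (e -> e))), argument famous : e; result ((e -> e) -> (e -> e)).
[[Paris sleeps] [famous cat]]: functor [famous cat] : ((e -> e) -> (e -> e)), argument [Paris sleeps] : (e -> e); result (e -> e).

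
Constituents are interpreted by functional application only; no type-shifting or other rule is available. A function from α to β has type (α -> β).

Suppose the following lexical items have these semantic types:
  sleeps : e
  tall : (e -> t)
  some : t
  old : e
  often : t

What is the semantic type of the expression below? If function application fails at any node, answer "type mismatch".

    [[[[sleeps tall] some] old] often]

type mismatch

[sleeps tall]: tall is (e -> t), sleeps is e; result t.
[[sleeps tall] some]: t and t cannot combine by function application — type clash.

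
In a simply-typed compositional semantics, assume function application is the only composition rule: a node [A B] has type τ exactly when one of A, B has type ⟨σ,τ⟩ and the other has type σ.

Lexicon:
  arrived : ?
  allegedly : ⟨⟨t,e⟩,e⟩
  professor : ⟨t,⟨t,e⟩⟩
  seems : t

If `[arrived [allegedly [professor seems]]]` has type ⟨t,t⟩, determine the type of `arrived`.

[arrived [allegedly [professor seems]]] must have type ⟨t,t⟩. The sister [allegedly [professor seems]] has type e; that is not a function onto ⟨t,t⟩, so arrived must be the functor, of type ⟨e,⟨t,t⟩⟩.

⟨e,⟨t,t⟩⟩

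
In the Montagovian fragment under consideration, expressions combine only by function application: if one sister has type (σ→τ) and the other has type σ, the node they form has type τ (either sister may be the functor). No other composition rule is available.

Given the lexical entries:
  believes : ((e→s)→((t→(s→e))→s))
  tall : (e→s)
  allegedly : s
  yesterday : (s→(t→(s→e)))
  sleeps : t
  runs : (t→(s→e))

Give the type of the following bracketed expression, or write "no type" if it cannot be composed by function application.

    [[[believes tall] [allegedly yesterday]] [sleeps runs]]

e

[believes tall]: ((e→s)→((t→(s→e))→s)) applied to (e→s) yields ((t→(s→e))→s).
[allegedly yesterday]: (s→(t→(s→e))) applied to s yields (t→(s→e)).
[[believes tall] [allegedly yesterday]]: ((t→(s→e))→s) applied to (t→(s→e)) yields s.
[sleeps runs]: (t→(s→e)) applied to t yields (s→e).
[[[believes tall] [allegedly yesterday]] [sleeps runs]]: (s→e) applied to s yields e.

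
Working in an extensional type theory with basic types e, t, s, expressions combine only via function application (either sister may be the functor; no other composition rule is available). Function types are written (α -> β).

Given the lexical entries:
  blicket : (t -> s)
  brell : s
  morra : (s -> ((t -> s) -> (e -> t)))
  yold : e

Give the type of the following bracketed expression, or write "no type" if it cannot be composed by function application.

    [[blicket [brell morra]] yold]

[brell morra]: morra is (s -> ((t -> s) -> (e -> t))), brell is s; result ((t -> s) -> (e -> t)).
[blicket [brell morra]]: [brell morra] is ((t -> s) -> (e -> t)), blicket is (t -> s); result (e -> t).
[[blicket [brell morra]] yold]: [blicket [brell morra]] is (e -> t), yold is e; result t.

t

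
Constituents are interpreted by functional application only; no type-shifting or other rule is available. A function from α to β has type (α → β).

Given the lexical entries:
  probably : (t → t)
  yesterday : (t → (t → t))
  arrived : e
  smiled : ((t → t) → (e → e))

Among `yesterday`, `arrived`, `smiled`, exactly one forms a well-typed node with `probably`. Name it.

smiled

yesterday : (t → (t → t)) — no; probably wants t, and yesterday wants t.
arrived : e — no; probably wants t, and arrived wants nothing (atomic).
smiled — combines: smiled : ((t → t) → (e → e)) takes probably : (t → t) as argument, giving (e → e).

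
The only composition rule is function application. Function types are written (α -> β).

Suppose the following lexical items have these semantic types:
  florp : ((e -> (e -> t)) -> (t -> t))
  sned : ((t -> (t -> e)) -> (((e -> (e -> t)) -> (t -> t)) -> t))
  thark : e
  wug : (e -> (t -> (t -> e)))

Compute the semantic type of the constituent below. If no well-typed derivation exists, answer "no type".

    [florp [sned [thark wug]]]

t

[thark wug]: wug is (e -> (t -> (t -> e))), thark is e; result (t -> (t -> e)).
[sned [thark wug]]: sned is ((t -> (t -> e)) -> (((e -> (e -> t)) -> (t -> t)) -> t)), [thark wug] is (t -> (t -> e)); result (((e -> (e -> t)) -> (t -> t)) -> t).
[florp [sned [thark wug]]]: [sned [thark wug]] is (((e -> (e -> t)) -> (t -> t)) -> t), florp is ((e -> (e -> t)) -> (t -> t)); result t.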